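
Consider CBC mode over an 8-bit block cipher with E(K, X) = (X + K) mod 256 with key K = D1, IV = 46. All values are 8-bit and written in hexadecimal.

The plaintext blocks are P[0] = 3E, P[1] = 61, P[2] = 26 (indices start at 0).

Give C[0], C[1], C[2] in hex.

CBC encryption: C_i = E(K, P_i ⊕ C_{i−1}), with C_{−1} = IV.
C[0]: P[0] ⊕ 46 = 78; E(K, 78) = 49.
C[1]: P[1] ⊕ 49 = 28; E(K, 28) = F9.
C[2]: P[2] ⊕ F9 = DF; E(K, DF) = B0.

C[0] = 49, C[1] = F9, C[2] = B0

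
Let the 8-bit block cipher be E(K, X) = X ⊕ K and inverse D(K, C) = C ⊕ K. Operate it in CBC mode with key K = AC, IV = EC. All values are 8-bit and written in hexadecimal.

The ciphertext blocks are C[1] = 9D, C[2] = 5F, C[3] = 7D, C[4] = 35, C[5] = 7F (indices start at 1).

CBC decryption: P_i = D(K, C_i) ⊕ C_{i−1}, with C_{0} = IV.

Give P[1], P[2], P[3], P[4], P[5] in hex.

P[1] = DD, P[2] = 6E, P[3] = 8E, P[4] = E4, P[5] = E6

P[1]: D(K, 9D) = 31; 31 ⊕ EC = DD.
P[2]: D(K, 5F) = F3; F3 ⊕ 9D = 6E.
P[3]: D(K, 7D) = D1; D1 ⊕ 5F = 8E.
P[4]: D(K, 35) = 99; 99 ⊕ 7D = E4.
P[5]: D(K, 7F) = D3; D3 ⊕ 35 = E6.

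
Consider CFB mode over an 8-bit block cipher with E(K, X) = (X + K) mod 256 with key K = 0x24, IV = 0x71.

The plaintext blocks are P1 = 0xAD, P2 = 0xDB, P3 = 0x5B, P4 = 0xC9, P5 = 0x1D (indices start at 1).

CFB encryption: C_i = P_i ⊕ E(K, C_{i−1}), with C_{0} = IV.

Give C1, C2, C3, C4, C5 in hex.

C1: E(K, 0x71) = 0x95; 0xAD ⊕ 0x95 = 0x38.
C2: E(K, 0x38) = 0x5C; 0xDB ⊕ 0x5C = 0x87.
C3: E(K, 0x87) = 0xAB; 0x5B ⊕ 0xAB = 0xF0.
C4: E(K, 0xF0) = 0x14; 0xC9 ⊕ 0x14 = 0xDD.
C5: E(K, 0xDD) = 0x01; 0x1D ⊕ 0x01 = 0x1C.

C1 = 0x38, C2 = 0x87, C3 = 0xF0, C4 = 0xDD, C5 = 0x1C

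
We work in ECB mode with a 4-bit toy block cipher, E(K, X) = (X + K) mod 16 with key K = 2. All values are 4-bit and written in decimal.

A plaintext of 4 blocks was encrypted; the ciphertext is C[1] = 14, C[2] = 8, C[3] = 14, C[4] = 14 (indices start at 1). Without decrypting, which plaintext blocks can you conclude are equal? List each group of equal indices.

ECB encrypts each block independently with the same key, so equal ciphertext blocks imply equal plaintext blocks.
C[1] = C[3] = C[4] = 14, so P[1] = P[3] = P[4].

P[1] = P[3] = P[4]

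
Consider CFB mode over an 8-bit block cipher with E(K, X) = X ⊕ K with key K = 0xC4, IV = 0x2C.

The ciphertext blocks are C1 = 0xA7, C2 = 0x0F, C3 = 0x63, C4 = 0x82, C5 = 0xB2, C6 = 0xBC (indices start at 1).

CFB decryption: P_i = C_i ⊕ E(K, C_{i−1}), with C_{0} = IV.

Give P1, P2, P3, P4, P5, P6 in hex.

P1: E(K, 0x2C) = 0xE8; 0xA7 ⊕ 0xE8 = 0x4F.
P2: E(K, 0xA7) = 0x63; 0x0F ⊕ 0x63 = 0x6C.
P3: E(K, 0x0F) = 0xCB; 0x63 ⊕ 0xCB = 0xA8.
P4: E(K, 0x63) = 0xA7; 0x82 ⊕ 0xA7 = 0x25.
P5: E(K, 0x82) = 0x46; 0xB2 ⊕ 0x46 = 0xF4.
P6: E(K, 0xB2) = 0x76; 0xBC ⊕ 0x76 = 0xCA.

P1 = 0x4F, P2 = 0x6C, P3 = 0xA8, P4 = 0x25, P5 = 0xF4, P6 = 0xCA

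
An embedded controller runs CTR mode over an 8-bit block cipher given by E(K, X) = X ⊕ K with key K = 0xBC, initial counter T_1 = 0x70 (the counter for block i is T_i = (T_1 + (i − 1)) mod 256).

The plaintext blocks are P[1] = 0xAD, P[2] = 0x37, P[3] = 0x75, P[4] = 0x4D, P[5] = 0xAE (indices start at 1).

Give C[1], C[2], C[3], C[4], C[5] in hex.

CTR encryption: S_i = E(K, T_i) where T_i is the counter for block i; C_i = P_i ⊕ S_i.
C[1]: T = 0x70, S = E(K, T) = 0xCC; 0xAD ⊕ 0xCC = 0x61.
C[2]: T = 0x71, S = E(K, T) = 0xCD; 0x37 ⊕ 0xCD = 0xFA.
C[3]: T = 0x72, S = E(K, T) = 0xCE; 0x75 ⊕ 0xCE = 0xBB.
C[4]: T = 0x73, S = E(K, T) = 0xCF; 0x4D ⊕ 0xCF = 0x82.
C[5]: T = 0x74, S = E(K, T) = 0xC8; 0xAE ⊕ 0xC8 = 0x66.

C[1] = 0x61, C[2] = 0xFA, C[3] = 0xBB, C[4] = 0x82, C[5] = 0x66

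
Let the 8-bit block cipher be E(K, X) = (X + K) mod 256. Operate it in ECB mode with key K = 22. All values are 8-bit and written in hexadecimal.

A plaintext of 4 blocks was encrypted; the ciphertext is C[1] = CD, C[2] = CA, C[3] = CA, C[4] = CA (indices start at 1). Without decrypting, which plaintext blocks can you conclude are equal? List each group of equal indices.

P[2] = P[3] = P[4]

ECB encrypts each block independently with the same key, so equal ciphertext blocks imply equal plaintext blocks.
C[2] = C[3] = C[4] = CA, so P[2] = P[3] = P[4].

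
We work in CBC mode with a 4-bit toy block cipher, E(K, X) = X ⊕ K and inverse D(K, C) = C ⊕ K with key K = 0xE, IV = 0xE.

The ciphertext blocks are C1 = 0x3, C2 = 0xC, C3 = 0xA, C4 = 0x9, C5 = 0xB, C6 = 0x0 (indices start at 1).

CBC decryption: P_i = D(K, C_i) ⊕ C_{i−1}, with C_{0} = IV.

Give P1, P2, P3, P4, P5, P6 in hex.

P1: D(K, 0x3) = 0xD; 0xD ⊕ 0xE = 0x3.
P2: D(K, 0xC) = 0x2; 0x2 ⊕ 0x3 = 0x1.
P3: D(K, 0xA) = 0x4; 0x4 ⊕ 0xC = 0x8.
P4: D(K, 0x9) = 0x7; 0x7 ⊕ 0xA = 0xD.
P5: D(K, 0xB) = 0x5; 0x5 ⊕ 0x9 = 0xC.
P6: D(K, 0x0) = 0xE; 0xE ⊕ 0xB = 0x5.

P1 = 0x3, P2 = 0x1, P3 = 0x8, P4 = 0xD, P5 = 0xC, P6 = 0x5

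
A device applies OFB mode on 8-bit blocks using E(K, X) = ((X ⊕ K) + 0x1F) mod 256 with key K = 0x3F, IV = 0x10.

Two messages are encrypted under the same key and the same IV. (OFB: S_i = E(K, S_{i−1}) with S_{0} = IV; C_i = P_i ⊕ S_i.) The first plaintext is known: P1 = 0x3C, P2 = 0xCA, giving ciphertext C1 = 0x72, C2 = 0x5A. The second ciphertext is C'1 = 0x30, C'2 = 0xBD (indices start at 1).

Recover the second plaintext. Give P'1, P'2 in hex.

In OFB with a reused IV, both messages share the same keystream S_i, so C_i ⊕ C'_i = P_i ⊕ P'_i and thus P'_i = P_i ⊕ C_i ⊕ C'_i.
P'1: 0x3C ⊕ 0x72 ⊕ 0x30 = 0x7E.
P'2: 0xCA ⊕ 0x5A ⊕ 0xBD = 0x2D.

P'1 = 0x7E, P'2 = 0x2D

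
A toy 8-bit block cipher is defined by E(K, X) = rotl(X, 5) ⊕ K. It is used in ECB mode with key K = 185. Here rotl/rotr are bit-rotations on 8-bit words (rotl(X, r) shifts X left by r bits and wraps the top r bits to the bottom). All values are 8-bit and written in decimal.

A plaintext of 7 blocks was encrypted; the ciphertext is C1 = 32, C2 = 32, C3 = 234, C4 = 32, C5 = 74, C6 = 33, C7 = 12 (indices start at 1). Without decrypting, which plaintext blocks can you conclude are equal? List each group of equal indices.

ECB encrypts each block independently with the same key, so equal ciphertext blocks imply equal plaintext blocks.
C1 = C2 = C4 = 32, so P1 = P2 = P4.

P1 = P2 = P4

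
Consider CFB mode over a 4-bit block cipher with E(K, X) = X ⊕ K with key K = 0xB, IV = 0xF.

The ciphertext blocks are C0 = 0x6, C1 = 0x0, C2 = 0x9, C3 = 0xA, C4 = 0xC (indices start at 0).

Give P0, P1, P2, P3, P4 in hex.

CFB decryption: P_i = C_i ⊕ E(K, C_{i−1}), with C_{−1} = IV.
P0: E(K, 0xF) = 0x4; 0x6 ⊕ 0x4 = 0x2.
P1: E(K, 0x6) = 0xD; 0x0 ⊕ 0xD = 0xD.
P2: E(K, 0x0) = 0xB; 0x9 ⊕ 0xB = 0x2.
P3: E(K, 0x9) = 0x2; 0xA ⊕ 0x2 = 0x8.
P4: E(K, 0xA) = 0x1; 0xC ⊕ 0x1 = 0xD.

P0 = 0x2, P1 = 0xD, P2 = 0x2, P3 = 0x8, P4 = 0xD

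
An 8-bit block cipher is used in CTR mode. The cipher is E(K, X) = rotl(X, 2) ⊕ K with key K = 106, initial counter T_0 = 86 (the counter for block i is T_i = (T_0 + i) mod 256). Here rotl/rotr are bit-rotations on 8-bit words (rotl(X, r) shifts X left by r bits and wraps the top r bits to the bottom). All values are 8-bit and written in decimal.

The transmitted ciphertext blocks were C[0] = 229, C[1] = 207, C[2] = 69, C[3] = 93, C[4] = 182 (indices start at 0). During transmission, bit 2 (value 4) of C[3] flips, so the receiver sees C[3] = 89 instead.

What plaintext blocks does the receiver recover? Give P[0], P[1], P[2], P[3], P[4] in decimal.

P[0] = 214, P[1] = 248, P[2] = 78, P[3] = 86, P[4] = 181

CTR decryption: S_i = E(K, T_i) where T_i is the counter for block i; P_i = C_i ⊕ S_i.
Only C[3] changed, to 89. In CTR, a change in C_i flips the same bit in P_i only; the keystream is unaffected. Decrypting the received ciphertext:
P[0]: T = 86, S = E(K, T) = 51; 229 ⊕ 51 = 214.
P[1]: T = 87, S = E(K, T) = 55; 207 ⊕ 55 = 248.
P[2]: T = 88, S = E(K, T) = 11; 69 ⊕ 11 = 78.
P[3]: T = 89, S = E(K, T) = 15; 89 ⊕ 15 = 86.
P[4]: T = 90, S = E(K, T) = 3; 182 ⊕ 3 = 181.
Blocks that differ from the original plaintext: P[3].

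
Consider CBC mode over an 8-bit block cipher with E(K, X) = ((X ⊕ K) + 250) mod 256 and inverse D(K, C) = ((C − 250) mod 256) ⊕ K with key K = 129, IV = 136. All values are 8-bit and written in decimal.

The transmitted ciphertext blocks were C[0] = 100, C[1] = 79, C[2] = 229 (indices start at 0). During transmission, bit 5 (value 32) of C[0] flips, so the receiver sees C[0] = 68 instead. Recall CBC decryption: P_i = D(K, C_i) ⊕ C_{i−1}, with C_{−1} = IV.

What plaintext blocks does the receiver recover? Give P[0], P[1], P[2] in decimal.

P[0] = 67, P[1] = 144, P[2] = 37

Only C[0] changed, to 68. In CBC, a change in C_i garbles P_i and flips the same bit in P_{i+1}. Decrypting the received ciphertext:
P[0]: D(K, 68) = 203; 203 ⊕ 136 = 67.
P[1]: D(K, 79) = 212; 212 ⊕ 68 = 144.
P[2]: D(K, 229) = 106; 106 ⊕ 79 = 37.
Blocks that differ from the original plaintext: P[0], P[1].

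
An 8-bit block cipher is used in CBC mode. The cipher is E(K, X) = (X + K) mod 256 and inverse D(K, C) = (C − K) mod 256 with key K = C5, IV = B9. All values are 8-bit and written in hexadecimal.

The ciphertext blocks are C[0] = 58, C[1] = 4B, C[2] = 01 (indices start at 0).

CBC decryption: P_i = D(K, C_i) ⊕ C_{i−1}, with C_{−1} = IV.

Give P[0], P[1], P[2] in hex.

P[0]: D(K, 58) = 93; 93 ⊕ B9 = 2A.
P[1]: D(K, 4B) = 86; 86 ⊕ 58 = DE.
P[2]: D(K, 01) = 3C; 3C ⊕ 4B = 77.

P[0] = 2A, P[1] = DE, P[2] = 77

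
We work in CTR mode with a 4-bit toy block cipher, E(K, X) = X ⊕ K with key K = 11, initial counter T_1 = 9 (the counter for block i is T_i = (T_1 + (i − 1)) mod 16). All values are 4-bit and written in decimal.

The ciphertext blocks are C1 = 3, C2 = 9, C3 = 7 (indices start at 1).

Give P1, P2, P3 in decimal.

CTR decryption: S_i = E(K, T_i) where T_i is the counter for block i; P_i = C_i ⊕ S_i.
P1: T = 9, S = E(K, T) = 2; 3 ⊕ 2 = 1.
P2: T = 10, S = E(K, T) = 1; 9 ⊕ 1 = 8.
P3: T = 11, S = E(K, T) = 0; 7 ⊕ 0 = 7.

P1 = 1, P2 = 8, P3 = 7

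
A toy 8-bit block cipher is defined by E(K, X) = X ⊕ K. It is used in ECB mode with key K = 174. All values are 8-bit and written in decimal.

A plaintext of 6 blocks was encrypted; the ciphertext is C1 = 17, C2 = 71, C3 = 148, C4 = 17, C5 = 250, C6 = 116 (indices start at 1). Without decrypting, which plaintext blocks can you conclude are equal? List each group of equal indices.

P1 = P4

ECB encrypts each block independently with the same key, so equal ciphertext blocks imply equal plaintext blocks.
C1 = C4 = 17, so P1 = P4.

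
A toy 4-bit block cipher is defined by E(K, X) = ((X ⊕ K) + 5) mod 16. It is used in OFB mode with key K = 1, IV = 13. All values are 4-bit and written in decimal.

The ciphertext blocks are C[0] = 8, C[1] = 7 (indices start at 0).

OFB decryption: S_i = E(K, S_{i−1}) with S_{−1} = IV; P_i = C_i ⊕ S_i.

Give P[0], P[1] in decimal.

P[0]: S = E(K, 13) = 1; 8 ⊕ 1 = 9.
P[1]: S = E(K, 1) = 5; 7 ⊕ 5 = 2.

P[0] = 9, P[1] = 2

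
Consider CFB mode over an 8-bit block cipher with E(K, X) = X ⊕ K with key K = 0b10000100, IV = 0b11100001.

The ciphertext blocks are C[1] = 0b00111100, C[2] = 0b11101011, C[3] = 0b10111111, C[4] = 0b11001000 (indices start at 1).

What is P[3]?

CFB decryption: P_i = C_i ⊕ E(K, C_{i−1}), with C_{0} = IV.
P[3]: E(K, 0b11101011) = 0b01101111; 0b10111111 ⊕ 0b01101111 = 0b11010000.

P[3] = 0b11010000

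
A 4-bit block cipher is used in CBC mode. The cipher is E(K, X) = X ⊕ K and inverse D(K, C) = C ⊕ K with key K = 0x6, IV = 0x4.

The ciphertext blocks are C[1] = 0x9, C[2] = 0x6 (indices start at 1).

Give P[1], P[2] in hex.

CBC decryption: P_i = D(K, C_i) ⊕ C_{i−1}, with C_{0} = IV.
P[1]: D(K, 0x9) = 0xF; 0xF ⊕ 0x4 = 0xB.
P[2]: D(K, 0x6) = 0x0; 0x0 ⊕ 0x9 = 0x9.

P[1] = 0xB, P[2] = 0x9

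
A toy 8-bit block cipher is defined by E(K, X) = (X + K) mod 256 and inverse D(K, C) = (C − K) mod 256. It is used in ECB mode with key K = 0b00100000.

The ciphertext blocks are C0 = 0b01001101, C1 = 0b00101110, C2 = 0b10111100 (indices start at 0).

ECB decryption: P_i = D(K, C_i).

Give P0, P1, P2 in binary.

P0 = 0b00101101, P1 = 0b00001110, P2 = 0b10011100

P0: D(K, 0b01001101) = 0b00101101.
P1: D(K, 0b00101110) = 0b00001110.
P2: D(K, 0b10111100) = 0b10011100.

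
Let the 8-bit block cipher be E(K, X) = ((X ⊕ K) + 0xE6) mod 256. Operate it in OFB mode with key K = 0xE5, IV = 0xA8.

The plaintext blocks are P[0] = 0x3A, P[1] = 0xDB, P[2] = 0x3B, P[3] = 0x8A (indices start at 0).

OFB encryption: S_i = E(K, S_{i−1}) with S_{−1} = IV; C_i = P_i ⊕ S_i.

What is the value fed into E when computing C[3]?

0x3F

C[0]: S = E(K, 0xA8) = 0x33; 0x3A ⊕ 0x33 = 0x09.
C[1]: S = E(K, 0x33) = 0xBC; 0xDB ⊕ 0xBC = 0x67.
C[2]: S = E(K, 0xBC) = 0x3F; 0x3B ⊕ 0x3F = 0x04.
C[3]: S = E(K, 0x3F) = 0xC0; 0x8A ⊕ 0xC0 = 0x4A.
So the input to E for block [3] is 0x3F.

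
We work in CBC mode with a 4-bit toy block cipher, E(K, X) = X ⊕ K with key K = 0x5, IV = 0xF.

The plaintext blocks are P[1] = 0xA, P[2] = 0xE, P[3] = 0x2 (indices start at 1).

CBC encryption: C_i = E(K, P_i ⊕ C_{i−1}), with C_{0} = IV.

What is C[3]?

C[3] = 0xC

C[1]: P[1] ⊕ 0xF = 0x5; E(K, 0x5) = 0x0.
C[2]: P[2] ⊕ 0x0 = 0xE; E(K, 0xE) = 0xB.
C[3]: P[3] ⊕ 0xB = 0x9; E(K, 0x9) = 0xC.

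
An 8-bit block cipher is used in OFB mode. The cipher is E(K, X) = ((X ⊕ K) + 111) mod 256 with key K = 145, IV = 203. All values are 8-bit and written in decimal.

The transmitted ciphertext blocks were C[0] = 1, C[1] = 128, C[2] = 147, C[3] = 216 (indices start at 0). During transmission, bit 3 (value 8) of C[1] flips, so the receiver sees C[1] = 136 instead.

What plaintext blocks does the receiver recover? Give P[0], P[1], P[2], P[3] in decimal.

OFB decryption: S_i = E(K, S_{i−1}) with S_{−1} = IV; P_i = C_i ⊕ S_i.
Only C[1] changed, to 136. In OFB, a change in C_i flips the same bit in P_i only; the keystream is unaffected. Decrypting the received ciphertext:
P[0]: S = E(K, 203) = 201; 1 ⊕ 201 = 200.
P[1]: S = E(K, 201) = 199; 136 ⊕ 199 = 79.
P[2]: S = E(K, 199) = 197; 147 ⊕ 197 = 86.
P[3]: S = E(K, 197) = 195; 216 ⊕ 195 = 27.
Blocks that differ from the original plaintext: P[1].

P[0] = 200, P[1] = 79, P[2] = 86, P[3] = 27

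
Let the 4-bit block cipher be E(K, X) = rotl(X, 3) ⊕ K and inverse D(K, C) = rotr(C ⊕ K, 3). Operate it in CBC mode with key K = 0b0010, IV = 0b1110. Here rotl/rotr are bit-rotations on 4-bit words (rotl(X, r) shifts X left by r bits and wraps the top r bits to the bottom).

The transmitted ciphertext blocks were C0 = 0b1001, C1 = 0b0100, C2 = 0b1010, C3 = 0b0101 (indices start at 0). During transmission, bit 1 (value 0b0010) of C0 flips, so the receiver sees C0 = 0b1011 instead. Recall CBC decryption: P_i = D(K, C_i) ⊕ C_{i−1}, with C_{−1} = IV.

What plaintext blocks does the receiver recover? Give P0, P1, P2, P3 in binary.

Only C0 changed, to 0b1011. In CBC, a change in C_i garbles P_i and flips the same bit in P_{i+1}. Decrypting the received ciphertext:
P0: D(K, 0b1011) = 0b0011; 0b0011 ⊕ 0b1110 = 0b1101.
P1: D(K, 0b0100) = 0b1100; 0b1100 ⊕ 0b1011 = 0b0111.
P2: D(K, 0b1010) = 0b0001; 0b0001 ⊕ 0b0100 = 0b0101.
P3: D(K, 0b0101) = 0b1110; 0b1110 ⊕ 0b1010 = 0b0100.
Blocks that differ from the original plaintext: P0, P1.

P0 = 0b1101, P1 = 0b0111, P2 = 0b0101, P3 = 0b0100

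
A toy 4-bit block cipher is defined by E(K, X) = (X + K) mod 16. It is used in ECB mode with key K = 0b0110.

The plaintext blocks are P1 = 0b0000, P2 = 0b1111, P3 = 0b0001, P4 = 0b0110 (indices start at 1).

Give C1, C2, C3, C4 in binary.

C1 = 0b0110, C2 = 0b0101, C3 = 0b0111, C4 = 0b1100

ECB encryption: C_i = E(K, P_i).
C1: E(K, 0b0000) = 0b0110.
C2: E(K, 0b1111) = 0b0101.
C3: E(K, 0b0001) = 0b0111.
C4: E(K, 0b0110) = 0b1100.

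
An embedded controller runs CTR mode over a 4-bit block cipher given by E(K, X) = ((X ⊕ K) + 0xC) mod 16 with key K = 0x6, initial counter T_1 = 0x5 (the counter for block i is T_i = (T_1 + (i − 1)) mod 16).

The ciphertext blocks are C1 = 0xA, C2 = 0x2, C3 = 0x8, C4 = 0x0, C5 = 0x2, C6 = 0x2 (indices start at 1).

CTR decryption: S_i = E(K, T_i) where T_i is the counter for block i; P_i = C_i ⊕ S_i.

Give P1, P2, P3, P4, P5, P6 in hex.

P1 = 0x5, P2 = 0xE, P3 = 0x5, P4 = 0xA, P5 = 0x9, P6 = 0xA

P1: T = 0x5, S = E(K, T) = 0xF; 0xA ⊕ 0xF = 0x5.
P2: T = 0x6, S = E(K, T) = 0xC; 0x2 ⊕ 0xC = 0xE.
P3: T = 0x7, S = E(K, T) = 0xD; 0x8 ⊕ 0xD = 0x5.
P4: T = 0x8, S = E(K, T) = 0xA; 0x0 ⊕ 0xA = 0xA.
P5: T = 0x9, S = E(K, T) = 0xB; 0x2 ⊕ 0xB = 0x9.
P6: T = 0xA, S = E(K, T) = 0x8; 0x2 ⊕ 0x8 = 0xA.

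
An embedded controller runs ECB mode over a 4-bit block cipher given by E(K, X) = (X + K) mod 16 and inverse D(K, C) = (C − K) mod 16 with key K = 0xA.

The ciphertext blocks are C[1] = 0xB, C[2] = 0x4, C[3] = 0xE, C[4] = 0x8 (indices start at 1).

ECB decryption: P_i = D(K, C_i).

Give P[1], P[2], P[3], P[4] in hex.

P[1]: D(K, 0xB) = 0x1.
P[2]: D(K, 0x4) = 0xA.
P[3]: D(K, 0xE) = 0x4.
P[4]: D(K, 0x8) = 0xE.

P[1] = 0x1, P[2] = 0xA, P[3] = 0x4, P[4] = 0xE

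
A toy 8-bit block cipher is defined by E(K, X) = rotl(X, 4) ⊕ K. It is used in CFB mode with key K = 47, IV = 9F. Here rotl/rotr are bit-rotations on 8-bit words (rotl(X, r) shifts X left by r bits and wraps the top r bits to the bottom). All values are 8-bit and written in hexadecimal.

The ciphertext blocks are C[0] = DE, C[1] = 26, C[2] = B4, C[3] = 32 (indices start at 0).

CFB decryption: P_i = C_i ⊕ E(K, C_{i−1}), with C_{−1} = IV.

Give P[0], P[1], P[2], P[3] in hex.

P[0]: E(K, 9F) = BE; DE ⊕ BE = 60.
P[1]: E(K, DE) = AA; 26 ⊕ AA = 8C.
P[2]: E(K, 26) = 25; B4 ⊕ 25 = 91.
P[3]: E(K, B4) = 0C; 32 ⊕ 0C = 3E.

P[0] = 60, P[1] = 8C, P[2] = 91, P[3] = 3E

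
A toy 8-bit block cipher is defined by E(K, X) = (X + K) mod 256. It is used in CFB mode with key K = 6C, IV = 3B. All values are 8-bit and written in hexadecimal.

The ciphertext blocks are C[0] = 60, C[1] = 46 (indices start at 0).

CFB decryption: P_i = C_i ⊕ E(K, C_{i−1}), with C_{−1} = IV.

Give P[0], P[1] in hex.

P[0]: E(K, 3B) = A7; 60 ⊕ A7 = C7.
P[1]: E(K, 60) = CC; 46 ⊕ CC = 8A.

P[0] = C7, P[1] = 8A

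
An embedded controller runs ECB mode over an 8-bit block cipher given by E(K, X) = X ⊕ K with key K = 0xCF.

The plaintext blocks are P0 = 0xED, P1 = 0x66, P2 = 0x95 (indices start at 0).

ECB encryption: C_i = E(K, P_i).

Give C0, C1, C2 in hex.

C0: E(K, 0xED) = 0x22.
C1: E(K, 0x66) = 0xA9.
C2: E(K, 0x95) = 0x5A.

C0 = 0x22, C1 = 0xA9, C2 = 0x5A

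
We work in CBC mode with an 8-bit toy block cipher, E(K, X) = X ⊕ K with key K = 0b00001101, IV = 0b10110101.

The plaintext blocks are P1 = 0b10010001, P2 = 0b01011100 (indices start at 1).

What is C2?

C2 = 0b01111000

CBC encryption: C_i = E(K, P_i ⊕ C_{i−1}), with C_{0} = IV.
C1: P1 ⊕ 0b10110101 = 0b00100100; E(K, 0b00100100) = 0b00101001.
C2: P2 ⊕ 0b00101001 = 0b01110101; E(K, 0b01110101) = 0b01111000.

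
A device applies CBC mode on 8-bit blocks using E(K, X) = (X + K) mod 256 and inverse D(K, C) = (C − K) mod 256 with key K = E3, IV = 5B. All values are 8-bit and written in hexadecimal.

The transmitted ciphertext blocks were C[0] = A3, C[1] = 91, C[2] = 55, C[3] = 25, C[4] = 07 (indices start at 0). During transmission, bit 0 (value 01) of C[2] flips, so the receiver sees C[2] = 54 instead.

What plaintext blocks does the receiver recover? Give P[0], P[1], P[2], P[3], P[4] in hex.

P[0] = 9B, P[1] = 0D, P[2] = E0, P[3] = 16, P[4] = 01

CBC decryption: P_i = D(K, C_i) ⊕ C_{i−1}, with C_{−1} = IV.
Only C[2] changed, to 54. In CBC, a change in C_i garbles P_i and flips the same bit in P_{i+1}. Decrypting the received ciphertext:
P[0]: D(K, A3) = C0; C0 ⊕ 5B = 9B.
P[1]: D(K, 91) = AE; AE ⊕ A3 = 0D.
P[2]: D(K, 54) = 71; 71 ⊕ 91 = E0.
P[3]: D(K, 25) = 42; 42 ⊕ 54 = 16.
P[4]: D(K, 07) = 24; 24 ⊕ 25 = 01.
Blocks that differ from the original plaintext: P[2], P[3].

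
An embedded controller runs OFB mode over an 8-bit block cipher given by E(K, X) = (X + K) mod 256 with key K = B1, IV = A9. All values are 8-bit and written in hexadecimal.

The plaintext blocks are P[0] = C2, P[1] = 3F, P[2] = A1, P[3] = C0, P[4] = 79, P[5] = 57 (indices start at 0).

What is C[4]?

OFB encryption: S_i = E(K, S_{i−1}) with S_{−1} = IV; C_i = P_i ⊕ S_i.
C[0]: S = E(K, A9) = 5A; C2 ⊕ 5A = 98.
C[1]: S = E(K, 5A) = 0B; 3F ⊕ 0B = 34.
C[2]: S = E(K, 0B) = BC; A1 ⊕ BC = 1D.
C[3]: S = E(K, BC) = 6D; C0 ⊕ 6D = AD.
C[4]: S = E(K, 6D) = 1E; 79 ⊕ 1E = 67.

C[4] = 67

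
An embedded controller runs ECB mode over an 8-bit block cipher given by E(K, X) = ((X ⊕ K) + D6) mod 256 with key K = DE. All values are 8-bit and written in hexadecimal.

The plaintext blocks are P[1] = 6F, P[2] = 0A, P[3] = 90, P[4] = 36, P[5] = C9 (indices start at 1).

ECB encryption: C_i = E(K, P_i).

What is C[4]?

C[4] = BE

C[4]: E(K, 36) = BE.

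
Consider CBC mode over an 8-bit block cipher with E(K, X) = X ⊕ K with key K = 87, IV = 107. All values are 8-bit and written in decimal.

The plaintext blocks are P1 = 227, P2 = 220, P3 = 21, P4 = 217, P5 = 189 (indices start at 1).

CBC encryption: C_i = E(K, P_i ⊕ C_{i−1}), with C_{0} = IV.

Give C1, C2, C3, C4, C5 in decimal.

C1: P1 ⊕ 107 = 136; E(K, 136) = 223.
C2: P2 ⊕ 223 = 3; E(K, 3) = 84.
C3: P3 ⊕ 84 = 65; E(K, 65) = 22.
C4: P4 ⊕ 22 = 207; E(K, 207) = 152.
C5: P5 ⊕ 152 = 37; E(K, 37) = 114.

C1 = 223, C2 = 84, C3 = 22, C4 = 152, C5 = 114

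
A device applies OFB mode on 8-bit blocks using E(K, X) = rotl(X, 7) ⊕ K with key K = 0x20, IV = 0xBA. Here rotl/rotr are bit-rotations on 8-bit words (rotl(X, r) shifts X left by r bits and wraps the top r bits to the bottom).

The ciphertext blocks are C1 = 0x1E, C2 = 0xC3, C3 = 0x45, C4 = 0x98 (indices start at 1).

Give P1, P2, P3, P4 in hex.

OFB decryption: S_i = E(K, S_{i−1}) with S_{0} = IV; P_i = C_i ⊕ S_i.
P1: S = E(K, 0xBA) = 0x7D; 0x1E ⊕ 0x7D = 0x63.
P2: S = E(K, 0x7D) = 0x9E; 0xC3 ⊕ 0x9E = 0x5D.
P3: S = E(K, 0x9E) = 0x6F; 0x45 ⊕ 0x6F = 0x2A.
P4: S = E(K, 0x6F) = 0x97; 0x98 ⊕ 0x97 = 0x0F.

P1 = 0x63, P2 = 0x5D, P3 = 0x2A, P4 = 0x0F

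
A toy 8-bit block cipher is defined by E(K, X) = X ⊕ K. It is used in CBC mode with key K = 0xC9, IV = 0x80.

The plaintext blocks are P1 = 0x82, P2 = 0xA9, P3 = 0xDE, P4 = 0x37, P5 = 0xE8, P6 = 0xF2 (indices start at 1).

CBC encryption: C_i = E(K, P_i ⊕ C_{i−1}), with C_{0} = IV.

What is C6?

C6 = 0x58

C1: P1 ⊕ 0x80 = 0x02; E(K, 0x02) = 0xCB.
C2: P2 ⊕ 0xCB = 0x62; E(K, 0x62) = 0xAB.
C3: P3 ⊕ 0xAB = 0x75; E(K, 0x75) = 0xBC.
C4: P4 ⊕ 0xBC = 0x8B; E(K, 0x8B) = 0x42.
C5: P5 ⊕ 0x42 = 0xAA; E(K, 0xAA) = 0x63.
C6: P6 ⊕ 0x63 = 0x91; E(K, 0x91) = 0x58.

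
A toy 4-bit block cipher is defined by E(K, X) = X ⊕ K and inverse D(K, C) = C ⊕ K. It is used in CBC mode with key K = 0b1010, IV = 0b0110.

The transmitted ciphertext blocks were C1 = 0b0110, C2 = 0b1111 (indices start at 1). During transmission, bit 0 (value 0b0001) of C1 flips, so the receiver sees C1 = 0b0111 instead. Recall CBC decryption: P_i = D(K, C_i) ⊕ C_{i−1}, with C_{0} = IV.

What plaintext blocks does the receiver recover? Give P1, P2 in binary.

P1 = 0b1011, P2 = 0b0010

Only C1 changed, to 0b0111. In CBC, a change in C_i garbles P_i and flips the same bit in P_{i+1}. Decrypting the received ciphertext:
P1: D(K, 0b0111) = 0b1101; 0b1101 ⊕ 0b0110 = 0b1011.
P2: D(K, 0b1111) = 0b0101; 0b0101 ⊕ 0b0111 = 0b0010.
Blocks that differ from the original plaintext: P1, P2.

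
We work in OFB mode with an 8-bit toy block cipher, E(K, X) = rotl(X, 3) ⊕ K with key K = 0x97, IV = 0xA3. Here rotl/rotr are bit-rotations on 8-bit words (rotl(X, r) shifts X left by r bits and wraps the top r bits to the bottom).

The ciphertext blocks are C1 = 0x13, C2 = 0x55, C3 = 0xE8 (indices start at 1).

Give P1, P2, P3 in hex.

P1 = 0x99, P2 = 0x96, P3 = 0x61

OFB decryption: S_i = E(K, S_{i−1}) with S_{0} = IV; P_i = C_i ⊕ S_i.
P1: S = E(K, 0xA3) = 0x8A; 0x13 ⊕ 0x8A = 0x99.
P2: S = E(K, 0x8A) = 0xC3; 0x55 ⊕ 0xC3 = 0x96.
P3: S = E(K, 0xC3) = 0x89; 0xE8 ⊕ 0x89 = 0x61.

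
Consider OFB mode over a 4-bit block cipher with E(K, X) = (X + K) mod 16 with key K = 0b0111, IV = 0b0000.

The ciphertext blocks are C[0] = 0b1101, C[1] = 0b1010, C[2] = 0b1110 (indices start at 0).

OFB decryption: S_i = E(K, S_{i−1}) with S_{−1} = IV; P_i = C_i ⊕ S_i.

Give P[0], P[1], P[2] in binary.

P[0]: S = E(K, 0b0000) = 0b0111; 0b1101 ⊕ 0b0111 = 0b1010.
P[1]: S = E(K, 0b0111) = 0b1110; 0b1010 ⊕ 0b1110 = 0b0100.
P[2]: S = E(K, 0b1110) = 0b0101; 0b1110 ⊕ 0b0101 = 0b1011.

P[0] = 0b1010, P[1] = 0b0100, P[2] = 0b1011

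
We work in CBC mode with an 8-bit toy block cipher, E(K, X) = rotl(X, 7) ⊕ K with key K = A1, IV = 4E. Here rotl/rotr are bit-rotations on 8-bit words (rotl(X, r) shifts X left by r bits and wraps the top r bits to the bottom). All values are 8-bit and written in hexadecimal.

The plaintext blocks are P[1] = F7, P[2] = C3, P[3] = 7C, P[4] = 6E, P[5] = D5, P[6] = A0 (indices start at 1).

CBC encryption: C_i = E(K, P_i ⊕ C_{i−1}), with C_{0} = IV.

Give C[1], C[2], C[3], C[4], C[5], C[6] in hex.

C[1] = 7D, C[2] = FE, C[3] = E0, C[4] = E6, C[5] = 38, C[6] = ED

C[1]: P[1] ⊕ 4E = B9; E(K, B9) = 7D.
C[2]: P[2] ⊕ 7D = BE; E(K, BE) = FE.
C[3]: P[3] ⊕ FE = 82; E(K, 82) = E0.
C[4]: P[4] ⊕ E0 = 8E; E(K, 8E) = E6.
C[5]: P[5] ⊕ E6 = 33; E(K, 33) = 38.
C[6]: P[6] ⊕ 38 = 98; E(K, 98) = ED.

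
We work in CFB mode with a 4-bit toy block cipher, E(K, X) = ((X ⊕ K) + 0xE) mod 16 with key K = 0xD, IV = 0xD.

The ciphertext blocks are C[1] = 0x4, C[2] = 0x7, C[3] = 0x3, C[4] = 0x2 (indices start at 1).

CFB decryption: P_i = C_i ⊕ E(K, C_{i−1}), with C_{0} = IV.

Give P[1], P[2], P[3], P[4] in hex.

P[1]: E(K, 0xD) = 0xE; 0x4 ⊕ 0xE = 0xA.
P[2]: E(K, 0x4) = 0x7; 0x7 ⊕ 0x7 = 0x0.
P[3]: E(K, 0x7) = 0x8; 0x3 ⊕ 0x8 = 0xB.
P[4]: E(K, 0x3) = 0xC; 0x2 ⊕ 0xC = 0xE.

P[1] = 0xA, P[2] = 0x0, P[3] = 0xB, P[4] = 0xE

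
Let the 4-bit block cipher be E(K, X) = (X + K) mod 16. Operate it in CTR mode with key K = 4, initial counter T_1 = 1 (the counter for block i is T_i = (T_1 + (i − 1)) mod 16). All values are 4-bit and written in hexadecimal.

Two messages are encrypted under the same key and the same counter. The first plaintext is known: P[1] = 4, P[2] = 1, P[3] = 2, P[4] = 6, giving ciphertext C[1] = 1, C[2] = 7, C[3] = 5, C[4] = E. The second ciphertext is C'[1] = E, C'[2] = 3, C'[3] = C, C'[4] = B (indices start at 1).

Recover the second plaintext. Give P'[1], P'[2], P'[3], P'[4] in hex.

In CTR with a reused counter, both messages share the same keystream S_i, so C_i ⊕ C'_i = P_i ⊕ P'_i and thus P'_i = P_i ⊕ C_i ⊕ C'_i.
P'[1]: 4 ⊕ 1 ⊕ E = B.
P'[2]: 1 ⊕ 7 ⊕ 3 = 5.
P'[3]: 2 ⊕ 5 ⊕ C = B.
P'[4]: 6 ⊕ E ⊕ B = 3.

P'[1] = B, P'[2] = 5, P'[3] = B, P'[4] = 3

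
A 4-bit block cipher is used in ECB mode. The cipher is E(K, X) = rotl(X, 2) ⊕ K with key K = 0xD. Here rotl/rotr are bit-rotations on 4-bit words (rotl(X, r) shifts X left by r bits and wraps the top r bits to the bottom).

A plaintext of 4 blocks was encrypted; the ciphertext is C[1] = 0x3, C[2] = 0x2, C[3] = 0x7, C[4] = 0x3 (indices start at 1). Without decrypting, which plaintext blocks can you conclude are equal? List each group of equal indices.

P[1] = P[4]

ECB encrypts each block independently with the same key, so equal ciphertext blocks imply equal plaintext blocks.
C[1] = C[4] = 0x3, so P[1] = P[4].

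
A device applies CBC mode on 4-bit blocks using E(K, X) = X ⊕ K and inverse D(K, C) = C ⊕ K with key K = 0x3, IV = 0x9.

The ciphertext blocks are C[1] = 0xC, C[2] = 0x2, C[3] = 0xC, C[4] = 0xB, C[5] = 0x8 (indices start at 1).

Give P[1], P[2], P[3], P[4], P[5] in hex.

P[1] = 0x6, P[2] = 0xD, P[3] = 0xD, P[4] = 0x4, P[5] = 0x0

CBC decryption: P_i = D(K, C_i) ⊕ C_{i−1}, with C_{0} = IV.
P[1]: D(K, 0xC) = 0xF; 0xF ⊕ 0x9 = 0x6.
P[2]: D(K, 0x2) = 0x1; 0x1 ⊕ 0xC = 0xD.
P[3]: D(K, 0xC) = 0xF; 0xF ⊕ 0x2 = 0xD.
P[4]: D(K, 0xB) = 0x8; 0x8 ⊕ 0xC = 0x4.
P[5]: D(K, 0x8) = 0xB; 0xB ⊕ 0xB = 0x0.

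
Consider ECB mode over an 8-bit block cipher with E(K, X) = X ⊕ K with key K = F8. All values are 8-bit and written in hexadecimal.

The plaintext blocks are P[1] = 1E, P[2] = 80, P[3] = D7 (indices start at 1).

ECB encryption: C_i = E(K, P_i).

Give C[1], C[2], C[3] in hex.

C[1]: E(K, 1E) = E6.
C[2]: E(K, 80) = 78.
C[3]: E(K, D7) = 2F.

C[1] = E6, C[2] = 78, C[3] = 2F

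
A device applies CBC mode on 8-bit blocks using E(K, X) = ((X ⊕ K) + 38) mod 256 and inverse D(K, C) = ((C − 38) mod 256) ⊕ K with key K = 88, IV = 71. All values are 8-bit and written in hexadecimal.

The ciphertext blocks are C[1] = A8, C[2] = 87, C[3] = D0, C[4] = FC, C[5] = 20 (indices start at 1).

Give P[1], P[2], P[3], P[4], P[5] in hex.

CBC decryption: P_i = D(K, C_i) ⊕ C_{i−1}, with C_{0} = IV.
P[1]: D(K, A8) = F8; F8 ⊕ 71 = 89.
P[2]: D(K, 87) = C7; C7 ⊕ A8 = 6F.
P[3]: D(K, D0) = 10; 10 ⊕ 87 = 97.
P[4]: D(K, FC) = 4C; 4C ⊕ D0 = 9C.
P[5]: D(K, 20) = 60; 60 ⊕ FC = 9C.

P[1] = 89, P[2] = 6F, P[3] = 97, P[4] = 9C, P[5] = 9C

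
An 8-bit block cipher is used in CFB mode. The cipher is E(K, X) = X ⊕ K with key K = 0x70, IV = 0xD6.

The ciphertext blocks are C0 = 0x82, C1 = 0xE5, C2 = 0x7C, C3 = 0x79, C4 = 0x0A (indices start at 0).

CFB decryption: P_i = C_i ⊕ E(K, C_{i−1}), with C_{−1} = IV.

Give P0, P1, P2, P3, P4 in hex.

P0: E(K, 0xD6) = 0xA6; 0x82 ⊕ 0xA6 = 0x24.
P1: E(K, 0x82) = 0xF2; 0xE5 ⊕ 0xF2 = 0x17.
P2: E(K, 0xE5) = 0x95; 0x7C ⊕ 0x95 = 0xE9.
P3: E(K, 0x7C) = 0x0C; 0x79 ⊕ 0x0C = 0x75.
P4: E(K, 0x79) = 0x09; 0x0A ⊕ 0x09 = 0x03.

P0 = 0x24, P1 = 0x17, P2 = 0xE9, P3 = 0x75, P4 = 0x03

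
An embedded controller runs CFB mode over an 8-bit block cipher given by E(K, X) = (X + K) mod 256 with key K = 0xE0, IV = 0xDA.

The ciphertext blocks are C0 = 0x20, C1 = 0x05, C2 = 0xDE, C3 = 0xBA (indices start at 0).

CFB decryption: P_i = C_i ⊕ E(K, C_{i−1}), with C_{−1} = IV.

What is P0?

P0: E(K, 0xDA) = 0xBA; 0x20 ⊕ 0xBA = 0x9A.

P0 = 0x9A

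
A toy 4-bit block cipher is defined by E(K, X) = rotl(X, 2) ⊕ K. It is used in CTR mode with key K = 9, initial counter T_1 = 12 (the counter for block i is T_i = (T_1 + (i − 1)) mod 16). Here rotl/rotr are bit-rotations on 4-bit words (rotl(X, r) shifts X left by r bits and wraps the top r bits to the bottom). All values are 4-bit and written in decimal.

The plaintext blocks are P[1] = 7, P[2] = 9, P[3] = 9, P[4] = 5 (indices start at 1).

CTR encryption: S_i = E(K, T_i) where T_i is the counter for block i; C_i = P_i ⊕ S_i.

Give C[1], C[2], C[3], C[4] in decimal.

C[1] = 13, C[2] = 7, C[3] = 11, C[4] = 3

C[1]: T = 12, S = E(K, T) = 10; 7 ⊕ 10 = 13.
C[2]: T = 13, S = E(K, T) = 14; 9 ⊕ 14 = 7.
C[3]: T = 14, S = E(K, T) = 2; 9 ⊕ 2 = 11.
C[4]: T = 15, S = E(K, T) = 6; 5 ⊕ 6 = 3.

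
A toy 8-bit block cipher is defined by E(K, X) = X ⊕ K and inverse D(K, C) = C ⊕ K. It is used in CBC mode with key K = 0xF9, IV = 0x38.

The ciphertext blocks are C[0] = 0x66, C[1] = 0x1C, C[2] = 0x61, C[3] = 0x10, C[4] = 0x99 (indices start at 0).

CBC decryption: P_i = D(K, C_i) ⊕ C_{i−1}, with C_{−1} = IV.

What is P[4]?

P[4]: D(K, 0x99) = 0x60; 0x60 ⊕ 0x10 = 0x70.

P[4] = 0x70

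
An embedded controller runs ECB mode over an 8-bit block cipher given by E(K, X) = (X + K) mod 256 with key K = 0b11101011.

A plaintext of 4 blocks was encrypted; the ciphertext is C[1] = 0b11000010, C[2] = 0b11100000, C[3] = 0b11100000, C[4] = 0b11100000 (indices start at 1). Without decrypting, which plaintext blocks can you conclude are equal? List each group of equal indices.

P[2] = P[3] = P[4]

ECB encrypts each block independently with the same key, so equal ciphertext blocks imply equal plaintext blocks.
C[2] = C[3] = C[4] = 0b11100000, so P[2] = P[3] = P[4].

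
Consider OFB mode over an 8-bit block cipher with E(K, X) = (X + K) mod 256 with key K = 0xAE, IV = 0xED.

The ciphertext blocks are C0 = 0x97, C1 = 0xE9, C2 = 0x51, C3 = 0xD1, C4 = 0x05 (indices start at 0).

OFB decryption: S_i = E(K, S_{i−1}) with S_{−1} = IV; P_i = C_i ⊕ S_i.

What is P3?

P3 = 0x74

P0: S = E(K, 0xED) = 0x9B; 0x97 ⊕ 0x9B = 0x0C.
P1: S = E(K, 0x9B) = 0x49; 0xE9 ⊕ 0x49 = 0xA0.
P2: S = E(K, 0x49) = 0xF7; 0x51 ⊕ 0xF7 = 0xA6.
P3: S = E(K, 0xF7) = 0xA5; 0xD1 ⊕ 0xA5 = 0x74.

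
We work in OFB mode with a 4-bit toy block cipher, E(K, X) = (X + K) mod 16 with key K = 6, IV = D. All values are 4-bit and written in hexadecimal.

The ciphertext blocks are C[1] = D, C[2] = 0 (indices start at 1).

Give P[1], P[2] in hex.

OFB decryption: S_i = E(K, S_{i−1}) with S_{0} = IV; P_i = C_i ⊕ S_i.
P[1]: S = E(K, D) = 3; D ⊕ 3 = E.
P[2]: S = E(K, 3) = 9; 0 ⊕ 9 = 9.

P[1] = E, P[2] = 9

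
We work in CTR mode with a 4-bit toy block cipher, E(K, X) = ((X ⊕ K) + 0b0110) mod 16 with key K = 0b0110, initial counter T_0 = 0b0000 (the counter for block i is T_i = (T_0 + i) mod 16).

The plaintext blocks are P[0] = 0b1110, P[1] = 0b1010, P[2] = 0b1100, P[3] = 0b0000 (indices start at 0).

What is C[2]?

C[2] = 0b0110

CTR encryption: S_i = E(K, T_i) where T_i is the counter for block i; C_i = P_i ⊕ S_i.
C[0]: T = 0b0000, S = E(K, T) = 0b1100; 0b1110 ⊕ 0b1100 = 0b0010.
C[1]: T = 0b0001, S = E(K, T) = 0b1101; 0b1010 ⊕ 0b1101 = 0b0111.
C[2]: T = 0b0010, S = E(K, T) = 0b1010; 0b1100 ⊕ 0b1010 = 0b0110.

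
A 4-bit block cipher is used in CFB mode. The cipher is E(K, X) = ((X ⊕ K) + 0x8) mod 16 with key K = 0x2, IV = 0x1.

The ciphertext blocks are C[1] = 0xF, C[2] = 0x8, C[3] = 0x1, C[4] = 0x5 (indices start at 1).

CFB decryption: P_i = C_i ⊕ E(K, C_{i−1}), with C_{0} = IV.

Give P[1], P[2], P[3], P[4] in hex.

P[1]: E(K, 0x1) = 0xB; 0xF ⊕ 0xB = 0x4.
P[2]: E(K, 0xF) = 0x5; 0x8 ⊕ 0x5 = 0xD.
P[3]: E(K, 0x8) = 0x2; 0x1 ⊕ 0x2 = 0x3.
P[4]: E(K, 0x1) = 0xB; 0x5 ⊕ 0xB = 0xE.

P[1] = 0x4, P[2] = 0xD, P[3] = 0x3, P[4] = 0xE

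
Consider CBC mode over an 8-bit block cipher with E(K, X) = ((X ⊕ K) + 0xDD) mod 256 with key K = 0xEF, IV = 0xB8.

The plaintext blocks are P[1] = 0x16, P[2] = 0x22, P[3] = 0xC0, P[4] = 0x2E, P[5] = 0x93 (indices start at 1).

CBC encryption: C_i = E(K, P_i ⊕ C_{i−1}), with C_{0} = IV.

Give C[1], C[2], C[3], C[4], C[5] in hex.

C[1]: P[1] ⊕ 0xB8 = 0xAE; E(K, 0xAE) = 0x1E.
C[2]: P[2] ⊕ 0x1E = 0x3C; E(K, 0x3C) = 0xB0.
C[3]: P[3] ⊕ 0xB0 = 0x70; E(K, 0x70) = 0x7C.
C[4]: P[4] ⊕ 0x7C = 0x52; E(K, 0x52) = 0x9A.
C[5]: P[5] ⊕ 0x9A = 0x09; E(K, 0x09) = 0xC3.

C[1] = 0x1E, C[2] = 0xB0, C[3] = 0x7C, C[4] = 0x9A, C[5] = 0xC3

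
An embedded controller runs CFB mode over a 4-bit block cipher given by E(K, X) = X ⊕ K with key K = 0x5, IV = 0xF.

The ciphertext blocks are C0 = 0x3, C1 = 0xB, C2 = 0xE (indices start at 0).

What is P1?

P1 = 0xD

CFB decryption: P_i = C_i ⊕ E(K, C_{i−1}), with C_{−1} = IV.
P1: E(K, 0x3) = 0x6; 0xB ⊕ 0x6 = 0xD.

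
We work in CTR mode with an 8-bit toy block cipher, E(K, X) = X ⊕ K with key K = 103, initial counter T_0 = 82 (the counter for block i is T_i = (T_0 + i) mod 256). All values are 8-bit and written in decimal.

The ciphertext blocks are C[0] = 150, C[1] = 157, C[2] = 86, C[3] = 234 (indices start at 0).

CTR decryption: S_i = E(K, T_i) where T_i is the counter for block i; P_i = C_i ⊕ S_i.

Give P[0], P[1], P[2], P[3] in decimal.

P[0]: T = 82, S = E(K, T) = 53; 150 ⊕ 53 = 163.
P[1]: T = 83, S = E(K, T) = 52; 157 ⊕ 52 = 169.
P[2]: T = 84, S = E(K, T) = 51; 86 ⊕ 51 = 101.
P[3]: T = 85, S = E(K, T) = 50; 234 ⊕ 50 = 216.

P[0] = 163, P[1] = 169, P[2] = 101, P[3] = 216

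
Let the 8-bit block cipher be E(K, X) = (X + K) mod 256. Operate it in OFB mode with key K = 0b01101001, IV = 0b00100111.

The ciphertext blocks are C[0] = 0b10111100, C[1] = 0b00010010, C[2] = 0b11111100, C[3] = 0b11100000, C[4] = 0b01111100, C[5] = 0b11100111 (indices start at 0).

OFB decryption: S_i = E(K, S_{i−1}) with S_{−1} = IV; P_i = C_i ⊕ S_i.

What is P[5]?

P[0]: S = E(K, 0b00100111) = 0b10010000; 0b10111100 ⊕ 0b10010000 = 0b00101100.
P[1]: S = E(K, 0b10010000) = 0b11111001; 0b00010010 ⊕ 0b11111001 = 0b11101011.
P[2]: S = E(K, 0b11111001) = 0b01100010; 0b11111100 ⊕ 0b01100010 = 0b10011110.
P[3]: S = E(K, 0b01100010) = 0b11001011; 0b11100000 ⊕ 0b11001011 = 0b00101011.
P[4]: S = E(K, 0b11001011) = 0b00110100; 0b01111100 ⊕ 0b00110100 = 0b01001000.
P[5]: S = E(K, 0b00110100) = 0b10011101; 0b11100111 ⊕ 0b10011101 = 0b01111010.

P[5] = 0b01111010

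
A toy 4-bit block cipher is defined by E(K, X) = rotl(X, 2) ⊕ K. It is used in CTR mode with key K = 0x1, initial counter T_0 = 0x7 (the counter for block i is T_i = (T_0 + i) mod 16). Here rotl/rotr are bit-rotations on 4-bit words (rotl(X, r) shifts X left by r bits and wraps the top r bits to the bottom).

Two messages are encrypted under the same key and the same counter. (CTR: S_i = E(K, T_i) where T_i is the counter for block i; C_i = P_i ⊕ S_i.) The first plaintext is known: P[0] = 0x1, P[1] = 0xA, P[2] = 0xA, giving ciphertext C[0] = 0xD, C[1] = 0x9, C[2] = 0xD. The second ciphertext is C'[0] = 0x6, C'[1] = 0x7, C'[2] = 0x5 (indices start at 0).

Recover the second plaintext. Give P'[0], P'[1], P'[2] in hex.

In CTR with a reused counter, both messages share the same keystream S_i, so C_i ⊕ C'_i = P_i ⊕ P'_i and thus P'_i = P_i ⊕ C_i ⊕ C'_i.
P'[0]: 0x1 ⊕ 0xD ⊕ 0x6 = 0xA.
P'[1]: 0xA ⊕ 0x9 ⊕ 0x7 = 0x4.
P'[2]: 0xA ⊕ 0xD ⊕ 0x5 = 0x2.

P'[0] = 0xA, P'[1] = 0x4, P'[2] = 0x2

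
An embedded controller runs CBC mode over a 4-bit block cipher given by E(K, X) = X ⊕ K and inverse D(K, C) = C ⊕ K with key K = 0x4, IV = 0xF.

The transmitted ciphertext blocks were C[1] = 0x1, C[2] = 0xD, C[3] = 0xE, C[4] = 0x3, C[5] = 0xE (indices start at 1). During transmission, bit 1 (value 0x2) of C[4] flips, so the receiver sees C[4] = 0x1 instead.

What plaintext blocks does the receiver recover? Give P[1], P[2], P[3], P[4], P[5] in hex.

P[1] = 0xA, P[2] = 0x8, P[3] = 0x7, P[4] = 0xB, P[5] = 0xB

CBC decryption: P_i = D(K, C_i) ⊕ C_{i−1}, with C_{0} = IV.
Only C[4] changed, to 0x1. In CBC, a change in C_i garbles P_i and flips the same bit in P_{i+1}. Decrypting the received ciphertext:
P[1]: D(K, 0x1) = 0x5; 0x5 ⊕ 0xF = 0xA.
P[2]: D(K, 0xD) = 0x9; 0x9 ⊕ 0x1 = 0x8.
P[3]: D(K, 0xE) = 0xA; 0xA ⊕ 0xD = 0x7.
P[4]: D(K, 0x1) = 0x5; 0x5 ⊕ 0xE = 0xB.
P[5]: D(K, 0xE) = 0xA; 0xA ⊕ 0x1 = 0xB.
Blocks that differ from the original plaintext: P[4], P[5].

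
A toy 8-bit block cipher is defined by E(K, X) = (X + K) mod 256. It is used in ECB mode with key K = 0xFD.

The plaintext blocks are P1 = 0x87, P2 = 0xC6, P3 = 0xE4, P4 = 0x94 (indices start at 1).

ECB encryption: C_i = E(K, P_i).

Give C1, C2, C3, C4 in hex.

C1 = 0x84, C2 = 0xC3, C3 = 0xE1, C4 = 0x91

C1: E(K, 0x87) = 0x84.
C2: E(K, 0xC6) = 0xC3.
C3: E(K, 0xE4) = 0xE1.
C4: E(K, 0x94) = 0x91.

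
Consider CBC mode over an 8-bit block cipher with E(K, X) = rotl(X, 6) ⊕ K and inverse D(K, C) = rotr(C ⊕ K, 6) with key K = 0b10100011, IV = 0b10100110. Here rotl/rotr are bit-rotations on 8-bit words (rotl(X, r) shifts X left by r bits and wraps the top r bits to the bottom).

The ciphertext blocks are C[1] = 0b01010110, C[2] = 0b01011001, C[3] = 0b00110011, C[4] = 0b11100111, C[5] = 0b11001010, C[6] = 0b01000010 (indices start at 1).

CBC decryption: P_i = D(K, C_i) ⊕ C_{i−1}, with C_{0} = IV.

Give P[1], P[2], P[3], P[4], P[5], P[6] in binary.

P[1] = 0b01110001, P[2] = 0b10111101, P[3] = 0b00011011, P[4] = 0b00100010, P[5] = 0b01000010, P[6] = 0b01001101

P[1]: D(K, 0b01010110) = 0b11010111; 0b11010111 ⊕ 0b10100110 = 0b01110001.
P[2]: D(K, 0b01011001) = 0b11101011; 0b11101011 ⊕ 0b01010110 = 0b10111101.
P[3]: D(K, 0b00110011) = 0b01000010; 0b01000010 ⊕ 0b01011001 = 0b00011011.
P[4]: D(K, 0b11100111) = 0b00010001; 0b00010001 ⊕ 0b00110011 = 0b00100010.
P[5]: D(K, 0b11001010) = 0b10100101; 0b10100101 ⊕ 0b11100111 = 0b01000010.
P[6]: D(K, 0b01000010) = 0b10000111; 0b10000111 ⊕ 0b11001010 = 0b01001101.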